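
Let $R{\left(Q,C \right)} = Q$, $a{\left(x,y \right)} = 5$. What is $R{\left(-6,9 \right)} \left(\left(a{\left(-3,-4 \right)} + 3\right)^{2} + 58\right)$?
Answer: $-732$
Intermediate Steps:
$R{\left(-6,9 \right)} \left(\left(a{\left(-3,-4 \right)} + 3\right)^{2} + 58\right) = - 6 \left(\left(5 + 3\right)^{2} + 58\right) = - 6 \left(8^{2} + 58\right) = - 6 \left(64 + 58\right) = \left(-6\right) 122 = -732$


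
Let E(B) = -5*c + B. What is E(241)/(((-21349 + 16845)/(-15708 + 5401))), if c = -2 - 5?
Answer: 711183/1126 ≈ 631.60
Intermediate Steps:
c = -7
E(B) = 35 + B (E(B) = -5*(-7) + B = 35 + B)
E(241)/(((-21349 + 16845)/(-15708 + 5401))) = (35 + 241)/(((-21349 + 16845)/(-15708 + 5401))) = 276/((-4504/(-10307))) = 276/((-4504*(-1/10307))) = 276/(4504/10307) = 276*(10307/4504) = 711183/1126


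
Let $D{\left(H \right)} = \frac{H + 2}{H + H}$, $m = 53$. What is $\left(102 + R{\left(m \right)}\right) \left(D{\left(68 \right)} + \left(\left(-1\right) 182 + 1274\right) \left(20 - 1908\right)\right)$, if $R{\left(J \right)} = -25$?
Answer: $- \frac{10795037561}{68} \approx -1.5875 \cdot 10^{8}$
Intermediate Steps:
$D{\left(H \right)} = \frac{2 + H}{2 H}$
$\left(102 + R{\left(m \right)}\right) \left(D{\left(68 \right)} + \left(\left(-1\right) 182 + 1274\right) \left(20 - 1908\right)\right) = \left(102 - 25\right) \left(\frac{2 + 68}{2 \cdot 68} + \left(\left(-1\right) 182 + 1274\right) \left(20 - 1908\right)\right) = 77 \left(\frac{1}{2} \cdot \frac{1}{68} \cdot 70 + \left(-182 + 1274\right) \left(-1888\right)\right) = 77 \left(\frac{35}{68} + 1092 \left(-1888\right)\right) = 77 \left(\frac{35}{68} - 2061696\right) = 77 \left(- \frac{140195293}{68}\right) = - \frac{10795037561}{68}$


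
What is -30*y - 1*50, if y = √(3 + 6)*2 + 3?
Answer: -320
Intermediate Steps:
y = 9 (y = √9*2 + 3 = 3*2 + 3 = 6 + 3 = 9)
-30*y - 1*50 = -30*9 - 1*50 = -270 - 50 = -320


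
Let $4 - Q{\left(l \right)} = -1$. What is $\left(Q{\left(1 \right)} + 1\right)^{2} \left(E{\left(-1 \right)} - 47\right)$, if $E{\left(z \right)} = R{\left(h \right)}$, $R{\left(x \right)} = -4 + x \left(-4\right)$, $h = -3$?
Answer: $-1404$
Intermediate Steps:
$Q{\left(l \right)} = 5$ ($Q{\left(l \right)} = 4 - -1 = 4 + 1 = 5$)
$R{\left(x \right)} = -4 - 4 x$
$E{\left(z \right)} = 8$ ($E{\left(z \right)} = -4 - -12 = -4 + 12 = 8$)
$\left(Q{\left(1 \right)} + 1\right)^{2} \left(E{\left(-1 \right)} - 47\right) = \left(5 + 1\right)^{2} \left(8 - 47\right) = 6^{2} \left(-39\right) = 36 \left(-39\right) = -1404$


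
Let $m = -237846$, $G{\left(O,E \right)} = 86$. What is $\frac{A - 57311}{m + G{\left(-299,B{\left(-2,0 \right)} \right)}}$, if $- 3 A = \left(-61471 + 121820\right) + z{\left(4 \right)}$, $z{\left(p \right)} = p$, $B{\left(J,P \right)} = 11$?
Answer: $\frac{116143}{356640} \approx 0.32566$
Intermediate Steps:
$A = - \frac{60353}{3}$ ($A = - \frac{\left(-61471 + 121820\right) + 4}{3} = - \frac{60349 + 4}{3} = \left(- \frac{1}{3}\right) 60353 = - \frac{60353}{3} \approx -20118.0$)
$\frac{A - 57311}{m + G{\left(-299,B{\left(-2,0 \right)} \right)}} = \frac{- \frac{60353}{3} - 57311}{-237846 + 86} = - \frac{232286}{3 \left(-237760\right)} = \left(- \frac{232286}{3}\right) \left(- \frac{1}{237760}\right) = \frac{116143}{356640}$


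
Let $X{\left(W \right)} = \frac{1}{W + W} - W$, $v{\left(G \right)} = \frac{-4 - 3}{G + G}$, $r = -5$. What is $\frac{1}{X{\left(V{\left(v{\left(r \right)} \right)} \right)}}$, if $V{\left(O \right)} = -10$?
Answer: $\frac{20}{199} \approx 0.1005$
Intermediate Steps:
$v{\left(G \right)} = - \frac{7}{2 G}$
$X{\left(W \right)} = \frac{1}{2 W} - W$
$\frac{1}{X{\left(V{\left(v{\left(r \right)} \right)} \right)}} = \frac{1}{\frac{1}{2 \left(-10\right)} - -10} = \frac{1}{\frac{1}{2} \left(- \frac{1}{10}\right) + 10} = \frac{1}{- \frac{1}{20} + 10} = \frac{1}{\frac{199}{20}} = \frac{20}{199}$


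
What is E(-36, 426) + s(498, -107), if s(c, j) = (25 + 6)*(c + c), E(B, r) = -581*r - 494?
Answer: -217124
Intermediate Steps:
E(B, r) = -494 - 581*r
s(c, j) = 62*c (s(c, j) = 31*(2*c) = 62*c)
E(-36, 426) + s(498, -107) = (-494 - 581*426) + 62*498 = (-494 - 247506) + 30876 = -248000 + 30876 = -217124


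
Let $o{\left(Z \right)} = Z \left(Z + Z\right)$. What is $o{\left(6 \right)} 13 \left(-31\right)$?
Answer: $-29016$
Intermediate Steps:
$o{\left(Z \right)} = 2 Z^{2}$ ($o{\left(Z \right)} = Z 2 Z = 2 Z^{2}$)
$o{\left(6 \right)} 13 \left(-31\right) = 2 \cdot 6^{2} \cdot 13 \left(-31\right) = 2 \cdot 36 \cdot 13 \left(-31\right) = 72 \cdot 13 \left(-31\right) = 936 \left(-31\right) = -29016$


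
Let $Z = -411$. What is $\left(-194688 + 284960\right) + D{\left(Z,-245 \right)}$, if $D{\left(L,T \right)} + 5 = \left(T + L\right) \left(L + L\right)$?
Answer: $629499$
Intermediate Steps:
$D{\left(L,T \right)} = -5 + 2 L \left(L + T\right)$ ($D{\left(L,T \right)} = -5 + \left(T + L\right) \left(L + L\right) = -5 + \left(L + T\right) 2 L = -5 + 2 L \left(L + T\right)$)
$\left(-194688 + 284960\right) + D{\left(Z,-245 \right)} = \left(-194688 + 284960\right) + \left(-5 + 2 \left(-411\right)^{2} + 2 \left(-411\right) \left(-245\right)\right) = 90272 + \left(-5 + 2 \cdot 168921 + 201390\right) = 90272 + \left(-5 + 337842 + 201390\right) = 90272 + 539227 = 629499$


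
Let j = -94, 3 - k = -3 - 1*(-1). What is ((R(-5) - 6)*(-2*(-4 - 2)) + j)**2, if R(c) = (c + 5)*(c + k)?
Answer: 27556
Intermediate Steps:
k = 5 (k = 3 - (-3 - 1*(-1)) = 3 - (-3 + 1) = 3 - 1*(-2) = 3 + 2 = 5)
R(c) = (5 + c)**2 (R(c) = (c + 5)*(c + 5) = (5 + c)*(5 + c) = (5 + c)**2)
((R(-5) - 6)*(-2*(-4 - 2)) + j)**2 = (((25 + (-5)**2 + 10*(-5)) - 6)*(-2*(-4 - 2)) - 94)**2 = (((25 + 25 - 50) - 6)*(-2*(-6)) - 94)**2 = ((0 - 6)*12 - 94)**2 = (-6*12 - 94)**2 = (-72 - 94)**2 = (-166)**2 = 27556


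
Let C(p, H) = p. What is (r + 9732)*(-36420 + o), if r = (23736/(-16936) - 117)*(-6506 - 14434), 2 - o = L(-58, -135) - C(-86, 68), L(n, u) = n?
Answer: -192046339544664/2117 ≈ -9.0716e+10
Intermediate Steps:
o = -26 (o = 2 - (-58 - 1*(-86)) = 2 - (-58 + 86) = 2 - 1*28 = 2 - 28 = -26)
r = 5248736640/2117 (r = (23736*(-1/16936) - 117)*(-20940) = (-2967/2117 - 117)*(-20940) = -250656/2117*(-20940) = 5248736640/2117 ≈ 2.4793e+6)
(r + 9732)*(-36420 + o) = (5248736640/2117 + 9732)*(-36420 - 26) = (5269339284/2117)*(-36446) = -192046339544664/2117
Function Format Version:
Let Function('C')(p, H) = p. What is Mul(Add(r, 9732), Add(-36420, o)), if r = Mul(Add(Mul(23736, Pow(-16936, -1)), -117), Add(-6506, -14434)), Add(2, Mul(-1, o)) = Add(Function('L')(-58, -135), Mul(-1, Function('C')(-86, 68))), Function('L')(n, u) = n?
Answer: Rational(-192046339544664, 2117) ≈ -9.0716e+10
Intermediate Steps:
o = -26 (o = Add(2, Mul(-1, Add(-58, Mul(-1, -86)))) = Add(2, Mul(-1, Add(-58, 86))) = Add(2, Mul(-1, 28)) = Add(2, -28) = -26)
r = Rational(5248736640, 2117) (r = Mul(Add(Mul(23736, Rational(-1, 16936)), -117), -20940) = Mul(Add(Rational(-2967, 2117), -117), -20940) = Mul(Rational(-250656, 2117), -20940) = Rational(5248736640, 2117) ≈ 2.4793e+6)
Mul(Add(r, 9732), Add(-36420, o)) = Mul(Add(Rational(5248736640, 2117), 9732), Add(-36420, -26)) = Mul(Rational(5269339284, 2117), -36446) = Rational(-192046339544664, 2117)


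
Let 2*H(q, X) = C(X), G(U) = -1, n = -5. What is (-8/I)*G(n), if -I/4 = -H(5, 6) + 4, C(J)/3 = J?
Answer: 2/5 ≈ 0.40000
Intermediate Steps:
C(J) = 3*J
H(q, X) = 3*X/2 (H(q, X) = (3*X)/2 = 3*X/2)
I = 20 (I = -4*(-3*6/2 + 4) = -4*(-1*9 + 4) = -4*(-9 + 4) = -4*(-5) = 20)
(-8/I)*G(n) = (-8/20)*(-1) = ((1/20)*(-8))*(-1) = -2/5*(-1) = 2/5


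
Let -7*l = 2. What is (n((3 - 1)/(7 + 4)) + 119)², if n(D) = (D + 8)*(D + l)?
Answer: 10014605329/717409 ≈ 13959.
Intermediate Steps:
l = -2/7 (l = -⅐*2 = -2/7 ≈ -0.28571)
n(D) = (8 + D)*(-2/7 + D) (n(D) = (D + 8)*(D - 2/7) = (8 + D)*(-2/7 + D))
(n((3 - 1)/(7 + 4)) + 119)² = ((-16/7 + ((3 - 1)/(7 + 4))² + 54*((3 - 1)/(7 + 4))/7) + 119)² = ((-16/7 + (2/11)² + 54*(2/11)/7) + 119)² = ((-16/7 + (2*(1/11))² + 54*(2*(1/11))/7) + 119)² = ((-16/7 + (2/11)² + (54/7)*(2/11)) + 119)² = ((-16/7 + 4/121 + 108/77) + 119)² = (-720/847 + 119)² = (100073/847)² = 10014605329/717409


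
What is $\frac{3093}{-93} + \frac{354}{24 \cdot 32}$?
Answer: $- \frac{130139}{3968} \approx -32.797$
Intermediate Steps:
$\frac{3093}{-93} + \frac{354}{24 \cdot 32} = 3093 \left(- \frac{1}{93}\right) + \frac{354}{768} = - \frac{1031}{31} + 354 \cdot \frac{1}{768} = - \frac{1031}{31} + \frac{59}{128} = - \frac{130139}{3968}$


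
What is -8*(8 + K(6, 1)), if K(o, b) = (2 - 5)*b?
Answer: -40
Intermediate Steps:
K(o, b) = -3*b
-8*(8 + K(6, 1)) = -8*(8 - 3*1) = -8*(8 - 3) = -8*5 = -40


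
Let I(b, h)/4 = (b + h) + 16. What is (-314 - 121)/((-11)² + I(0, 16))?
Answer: -145/83 ≈ -1.7470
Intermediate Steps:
I(b, h) = 64 + 4*b + 4*h (I(b, h) = 4*((b + h) + 16) = 4*(16 + b + h) = 64 + 4*b + 4*h)
(-314 - 121)/((-11)² + I(0, 16)) = (-314 - 121)/((-11)² + (64 + 4*0 + 4*16)) = -435/(121 + (64 + 0 + 64)) = -435/(121 + 128) = -435/249 = -435*1/249 = -145/83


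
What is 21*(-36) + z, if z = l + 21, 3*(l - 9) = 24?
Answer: -718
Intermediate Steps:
l = 17 (l = 9 + (⅓)*24 = 9 + 8 = 17)
z = 38 (z = 17 + 21 = 38)
21*(-36) + z = 21*(-36) + 38 = -756 + 38 = -718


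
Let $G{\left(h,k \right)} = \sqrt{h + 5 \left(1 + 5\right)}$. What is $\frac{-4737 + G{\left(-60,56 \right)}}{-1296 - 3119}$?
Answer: $\frac{4737}{4415} - \frac{i \sqrt{30}}{4415} \approx 1.0729 - 0.0012406 i$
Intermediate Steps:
$G{\left(h,k \right)} = \sqrt{30 + h}$ ($G{\left(h,k \right)} = \sqrt{h + 5 \cdot 6} = \sqrt{h + 30} = \sqrt{30 + h}$)
$\frac{-4737 + G{\left(-60,56 \right)}}{-1296 - 3119} = \frac{-4737 + \sqrt{30 - 60}}{-1296 - 3119} = \frac{-4737 + \sqrt{-30}}{-4415} = \left(-4737 + i \sqrt{30}\right) \left(- \frac{1}{4415}\right) = \frac{4737}{4415} - \frac{i \sqrt{30}}{4415}$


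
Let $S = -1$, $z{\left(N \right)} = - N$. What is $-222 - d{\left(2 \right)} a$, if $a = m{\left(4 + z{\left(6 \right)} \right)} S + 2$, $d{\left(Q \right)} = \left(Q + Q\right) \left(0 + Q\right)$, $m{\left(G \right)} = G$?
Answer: $-254$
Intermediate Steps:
$d{\left(Q \right)} = 2 Q^{2}$ ($d{\left(Q \right)} = 2 Q Q = 2 Q^{2}$)
$a = 4$ ($a = \left(4 - 6\right) \left(-1\right) + 2 = \left(-2\right) \left(-1\right) + 2 = 2 + 2 = 4$)
$-222 - d{\left(2 \right)} a = -222 - 2 \cdot 2^{2} \cdot 4 = -222 - 2 \cdot 4 \cdot 4 = -222 - 8 \cdot 4 = -222 - 32 = -254$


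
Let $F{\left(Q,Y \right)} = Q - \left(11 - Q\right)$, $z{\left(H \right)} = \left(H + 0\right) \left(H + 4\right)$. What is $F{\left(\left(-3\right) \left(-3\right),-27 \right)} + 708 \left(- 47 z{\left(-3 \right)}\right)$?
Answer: $99835$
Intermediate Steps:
$z{\left(H \right)} = H \left(4 + H\right)$
$F{\left(Q,Y \right)} = -11 + 2 Q$ ($F{\left(Q,Y \right)} = Q + \left(-11 + Q\right) = -11 + 2 Q$)
$F{\left(\left(-3\right) \left(-3\right),-27 \right)} + 708 \left(- 47 z{\left(-3 \right)}\right) = \left(-11 + 2 \left(\left(-3\right) \left(-3\right)\right)\right) + 708 \left(- 47 \left(- 3 \left(4 - 3\right)\right)\right) = \left(-11 + 2 \cdot 9\right) + 708 \left(- 47 \left(\left(-3\right) 1\right)\right) = \left(-11 + 18\right) + 708 \left(\left(-47\right) \left(-3\right)\right) = 7 + 708 \cdot 141 = 7 + 99828 = 99835$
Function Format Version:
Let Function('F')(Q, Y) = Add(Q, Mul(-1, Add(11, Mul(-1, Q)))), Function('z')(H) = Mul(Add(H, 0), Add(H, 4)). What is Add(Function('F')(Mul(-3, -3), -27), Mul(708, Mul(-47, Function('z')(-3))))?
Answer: 99835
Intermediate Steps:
Function('z')(H) = Mul(H, Add(4, H))
Function('F')(Q, Y) = Add(-11, Mul(2, Q)) (Function('F')(Q, Y) = Add(Q, Add(-11, Q)) = Add(-11, Mul(2, Q)))
Add(Function('F')(Mul(-3, -3), -27), Mul(708, Mul(-47, Function('z')(-3)))) = Add(Add(-11, Mul(2, Mul(-3, -3))), Mul(708, Mul(-47, Mul(-3, Add(4, -3))))) = Add(Add(-11, Mul(2, 9)), Mul(708, Mul(-47, Mul(-3, 1)))) = Add(Add(-11, 18), Mul(708, Mul(-47, -3))) = Add(7, Mul(708, 141)) = Add(7, 99828) = 99835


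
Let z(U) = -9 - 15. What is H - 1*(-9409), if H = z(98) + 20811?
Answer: 30196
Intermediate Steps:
z(U) = -24
H = 20787 (H = -24 + 20811 = 20787)
H - 1*(-9409) = 20787 - 1*(-9409) = 20787 + 9409 = 30196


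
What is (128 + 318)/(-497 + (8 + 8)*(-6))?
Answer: -446/593 ≈ -0.75211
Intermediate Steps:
(128 + 318)/(-497 + (8 + 8)*(-6)) = 446/(-497 + 16*(-6)) = 446/(-497 - 96) = 446/(-593) = 446*(-1/593) = -446/593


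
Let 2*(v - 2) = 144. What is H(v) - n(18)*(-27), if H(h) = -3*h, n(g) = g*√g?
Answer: -222 + 1458*√2 ≈ 1839.9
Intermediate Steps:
v = 74 (v = 2 + (½)*144 = 2 + 72 = 74)
n(g) = g^(3/2)
H(v) - n(18)*(-27) = -3*74 - 18^(3/2)*(-27) = -222 - 54*√2*(-27) = -222 - (-1458)*√2 = -222 + 1458*√2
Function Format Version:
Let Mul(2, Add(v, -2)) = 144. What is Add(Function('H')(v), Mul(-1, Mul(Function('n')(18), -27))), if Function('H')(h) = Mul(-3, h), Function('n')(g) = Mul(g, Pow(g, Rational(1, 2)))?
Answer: Add(-222, Mul(1458, Pow(2, Rational(1, 2)))) ≈ 1839.9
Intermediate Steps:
v = 74 (v = Add(2, Mul(Rational(1, 2), 144)) = Add(2, 72) = 74)
Function('n')(g) = Pow(g, Rational(3, 2))
Add(Function('H')(v), Mul(-1, Mul(Function('n')(18), -27))) = Add(Mul(-3, 74), Mul(-1, Mul(Pow(18, Rational(3, 2)), -27))) = Add(-222, Mul(-1, Mul(Mul(54, Pow(2, Rational(1, 2))), -27))) = Add(-222, Mul(-1, Mul(-1458, Pow(2, Rational(1, 2))))) = Add(-222, Mul(1458, Pow(2, Rational(1, 2))))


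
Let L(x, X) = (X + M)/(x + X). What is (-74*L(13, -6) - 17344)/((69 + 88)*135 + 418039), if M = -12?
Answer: -60038/1537319 ≈ -0.039054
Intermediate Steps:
L(x, X) = (-12 + X)/(X + x) (L(x, X) = (X - 12)/(x + X) = (-12 + X)/(X + x))
(-74*L(13, -6) - 17344)/((69 + 88)*135 + 418039) = (-74*(-12 - 6)/(-6 + 13) - 17344)/((69 + 88)*135 + 418039) = (-74*(-18)/7 - 17344)/(157*135 + 418039) = (-74*(-18)/7 - 17344)/(21195 + 418039) = (-74*(-18/7) - 17344)/439234 = (1332/7 - 17344)*(1/439234) = -120076/7*1/439234 = -60038/1537319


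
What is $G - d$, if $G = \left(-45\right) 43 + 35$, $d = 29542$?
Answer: $-31442$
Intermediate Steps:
$G = -1900$ ($G = -1935 + 35 = -1900$)
$G - d = -1900 - 29542 = -31442$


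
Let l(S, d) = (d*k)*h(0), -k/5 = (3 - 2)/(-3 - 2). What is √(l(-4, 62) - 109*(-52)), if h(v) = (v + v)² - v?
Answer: 2*√1417 ≈ 75.286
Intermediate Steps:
k = 1 (k = -5*(3 - 2)/(-3 - 2) = -5/(-5) = -5*(-1)/5 = -5*(-⅕) = 1)
h(v) = -v + 4*v² (h(v) = (2*v)² - v = 4*v² - v = -v + 4*v²)
l(S, d) = 0 (l(S, d) = (d*1)*(0*(-1 + 4*0)) = d*(0*(-1 + 0)) = d*(0*(-1)) = d*0 = 0)
√(l(-4, 62) - 109*(-52)) = √(0 - 109*(-52)) = √(0 + 5668) = √5668 = 2*√1417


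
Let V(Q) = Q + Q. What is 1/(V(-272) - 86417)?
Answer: -1/86961 ≈ -1.1499e-5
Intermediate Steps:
V(Q) = 2*Q
1/(V(-272) - 86417) = 1/(2*(-272) - 86417) = 1/(-544 - 86417) = 1/(-86961) = -1/86961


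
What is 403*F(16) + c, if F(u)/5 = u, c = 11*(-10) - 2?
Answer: 32128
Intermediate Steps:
c = -112 (c = -110 - 2 = -112)
F(u) = 5*u
403*F(16) + c = 403*(5*16) - 112 = 403*80 - 112 = 32240 - 112 = 32128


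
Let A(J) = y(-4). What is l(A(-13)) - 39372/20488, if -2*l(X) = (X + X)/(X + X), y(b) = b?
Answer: -6202/2561 ≈ -2.4217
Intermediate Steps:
A(J) = -4
l(X) = -1/2 (l(X) = -(X + X)/(2*(X + X)) = -2*X/(2*(2*X)) = -2*X*1/(2*X)/2 = -1/2*1 = -1/2)
l(A(-13)) - 39372/20488 = -1/2 - 39372/20488 = -1/2 - 1*9843/5122 = -1/2 - 9843/5122 = -6202/2561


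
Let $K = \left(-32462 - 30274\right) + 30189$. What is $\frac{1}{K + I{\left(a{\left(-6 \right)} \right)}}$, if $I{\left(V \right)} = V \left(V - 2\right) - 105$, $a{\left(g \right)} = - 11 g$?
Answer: $- \frac{1}{28428} \approx -3.5177 \cdot 10^{-5}$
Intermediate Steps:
$K = -32547$ ($K = -62736 + 30189 = -32547$)
$I{\left(V \right)} = -105 + V \left(-2 + V\right)$ ($I{\left(V \right)} = V \left(-2 + V\right) - 105 = -105 + V \left(-2 + V\right)$)
$\frac{1}{K + I{\left(a{\left(-6 \right)} \right)}} = \frac{1}{-32547 - \left(105 - 4356 + 2 \left(-11\right) \left(-6\right)\right)} = \frac{1}{-32547 - \left(237 - 4356\right)} = \frac{1}{-32547 - -4119} = \frac{1}{-32547 + 4119} = \frac{1}{-28428} = - \frac{1}{28428}$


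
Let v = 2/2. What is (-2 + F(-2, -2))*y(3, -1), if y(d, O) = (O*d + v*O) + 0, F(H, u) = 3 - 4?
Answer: 12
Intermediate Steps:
F(H, u) = -1
v = 1 (v = 2*(½) = 1)
y(d, O) = O + O*d (y(d, O) = (O*d + 1*O) + 0 = (O*d + O) + 0 = (O + O*d) + 0 = O + O*d)
(-2 + F(-2, -2))*y(3, -1) = (-2 - 1)*(-(1 + 3)) = -(-3)*4 = -3*(-4) = 12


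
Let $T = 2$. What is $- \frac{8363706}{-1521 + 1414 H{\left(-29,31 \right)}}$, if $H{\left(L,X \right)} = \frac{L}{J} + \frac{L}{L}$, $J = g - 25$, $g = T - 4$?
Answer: $- \frac{225820062}{38117} \approx -5924.4$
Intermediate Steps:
$g = -2$ ($g = 2 - 4 = -2$)
$J = -27$ ($J = -2 - 25 = -27$)
$H{\left(L,X \right)} = 1 - \frac{L}{27}$ ($H{\left(L,X \right)} = \frac{L}{-27} + \frac{L}{L} = L \left(- \frac{1}{27}\right) + 1 = - \frac{L}{27} + 1 = 1 - \frac{L}{27}$)
$- \frac{8363706}{-1521 + 1414 H{\left(-29,31 \right)}} = - \frac{8363706}{-1521 + 1414 \left(1 - - \frac{29}{27}\right)} = - \frac{8363706}{-1521 + 1414 \left(1 + \frac{29}{27}\right)} = - \frac{8363706}{-1521 + 1414 \cdot \frac{56}{27}} = - \frac{8363706}{-1521 + \frac{79184}{27}} = - \frac{8363706}{\frac{38117}{27}} = \left(-8363706\right) \frac{27}{38117} = - \frac{225820062}{38117}$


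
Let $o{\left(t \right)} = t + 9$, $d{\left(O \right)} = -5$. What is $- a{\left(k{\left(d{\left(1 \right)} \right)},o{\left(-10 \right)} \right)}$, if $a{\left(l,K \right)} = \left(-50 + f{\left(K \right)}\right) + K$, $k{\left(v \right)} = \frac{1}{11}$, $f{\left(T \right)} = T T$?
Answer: $50$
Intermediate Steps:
$f{\left(T \right)} = T^{2}$
$o{\left(t \right)} = 9 + t$
$k{\left(v \right)} = \frac{1}{11}$
$a{\left(l,K \right)} = -50 + K + K^{2}$ ($a{\left(l,K \right)} = \left(-50 + K^{2}\right) + K = -50 + K + K^{2}$)
$- a{\left(k{\left(d{\left(1 \right)} \right)},o{\left(-10 \right)} \right)} = - (-50 + \left(9 - 10\right) + \left(9 - 10\right)^{2}) = - (-50 - 1 + \left(-1\right)^{2}) = - (-50 - 1 + 1) = \left(-1\right) \left(-50\right) = 50$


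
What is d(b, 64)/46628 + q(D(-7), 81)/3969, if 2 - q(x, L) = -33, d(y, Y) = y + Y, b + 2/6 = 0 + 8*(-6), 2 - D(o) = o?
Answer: 242023/26438076 ≈ 0.0091543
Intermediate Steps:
D(o) = 2 - o
b = -145/3 (b = -1/3 + (0 + 8*(-6)) = -1/3 + (0 - 48) = -1/3 - 48 = -145/3 ≈ -48.333)
d(y, Y) = Y + y
q(x, L) = 35 (q(x, L) = 2 - 1*(-33) = 2 + 33 = 35)
d(b, 64)/46628 + q(D(-7), 81)/3969 = (64 - 145/3)/46628 + 35/3969 = (47/3)*(1/46628) + 35*(1/3969) = 47/139884 + 5/567 = 242023/26438076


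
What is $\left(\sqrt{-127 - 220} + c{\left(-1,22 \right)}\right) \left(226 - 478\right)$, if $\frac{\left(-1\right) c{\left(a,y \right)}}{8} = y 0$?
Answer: $- 252 i \sqrt{347} \approx - 4694.2 i$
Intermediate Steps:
$c{\left(a,y \right)} = 0$ ($c{\left(a,y \right)} = - 8 y 0 = \left(-8\right) 0 = 0$)
$\left(\sqrt{-127 - 220} + c{\left(-1,22 \right)}\right) \left(226 - 478\right) = \left(\sqrt{-127 - 220} + 0\right) \left(226 - 478\right) = \left(\sqrt{-347} + 0\right) \left(-252\right) = \left(i \sqrt{347} + 0\right) \left(-252\right) = i \sqrt{347} \left(-252\right) = - 252 i \sqrt{347}$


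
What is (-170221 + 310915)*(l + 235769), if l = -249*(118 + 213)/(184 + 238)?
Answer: 6993342928353/211 ≈ 3.3144e+10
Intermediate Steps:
l = -82419/422 ≈ -195.31
(-170221 + 310915)*(l + 235769) = (-170221 + 310915)*(-82419/422 + 235769) = 140694*(99412099/422) = 6993342928353/211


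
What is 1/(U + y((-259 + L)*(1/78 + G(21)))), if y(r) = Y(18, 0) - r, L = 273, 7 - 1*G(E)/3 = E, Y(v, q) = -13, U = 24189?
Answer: 39/965789 ≈ 4.0382e-5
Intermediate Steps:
G(E) = 21 - 3*E
y(r) = -13 - r
1/(U + y((-259 + L)*(1/78 + G(21)))) = 1/(24189 + (-13 - (-259 + 273)*(1/78 + (21 - 3*21)))) = 1/(24189 + (-13 - 14*(1/78 + (21 - 63)))) = 1/(24189 + (-13 - 14*(1/78 - 42))) = 1/(24189 + (-13 - 14*(-3275)/78)) = 1/(24189 + (-13 - 1*(-22925/39))) = 1/(24189 + (-13 + 22925/39)) = 1/(24189 + 22418/39) = 1/(965789/39) = 39/965789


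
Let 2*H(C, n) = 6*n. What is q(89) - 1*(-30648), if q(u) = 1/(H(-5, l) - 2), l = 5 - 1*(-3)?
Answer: 674257/22 ≈ 30648.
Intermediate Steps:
l = 8 (l = 5 + 3 = 8)
H(C, n) = 3*n (H(C, n) = (6*n)/2 = 3*n)
q(u) = 1/22 (q(u) = 1/(3*8 - 2) = 1/(24 - 2) = 1/22)
q(89) - 1*(-30648) = 1/22 - 1*(-30648) = 1/22 + 30648 = 674257/22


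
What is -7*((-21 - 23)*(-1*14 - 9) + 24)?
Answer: -7252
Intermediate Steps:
-7*((-21 - 23)*(-1*14 - 9) + 24) = -7*(-44*(-14 - 9) + 24) = -7*(-44*(-23) + 24) = -7*(1012 + 24) = -7*1036 = -7252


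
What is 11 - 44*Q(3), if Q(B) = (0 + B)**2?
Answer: -385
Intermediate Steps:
Q(B) = B**2
11 - 44*Q(3) = 11 - 44*3**2 = 11 - 44*9 = 11 - 396 = -385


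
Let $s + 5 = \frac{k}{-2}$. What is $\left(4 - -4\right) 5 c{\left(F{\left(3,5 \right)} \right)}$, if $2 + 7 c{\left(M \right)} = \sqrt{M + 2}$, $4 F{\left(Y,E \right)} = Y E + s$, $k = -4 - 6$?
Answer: $- \frac{80}{7} + \frac{20 \sqrt{23}}{7} \approx 2.2738$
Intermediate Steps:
$k = -10$ ($k = -4 - 6 = -10$)
$s = 0$ ($s = -5 - \frac{10}{-2} = -5 - -5 = -5 + 5 = 0$)
$F{\left(Y,E \right)} = \frac{E Y}{4}$ ($F{\left(Y,E \right)} = \frac{Y E + 0}{4} = \frac{E Y + 0}{4} = \frac{E Y}{4}$)
$c{\left(M \right)} = - \frac{2}{7} + \frac{\sqrt{2 + M}}{7}$ ($c{\left(M \right)} = - \frac{2}{7} + \frac{\sqrt{M + 2}}{7} = - \frac{2}{7} + \frac{\sqrt{2 + M}}{7}$)
$\left(4 - -4\right) 5 c{\left(F{\left(3,5 \right)} \right)} = \left(4 - -4\right) 5 \left(- \frac{2}{7} + \frac{\sqrt{2 + \frac{1}{4} \cdot 5 \cdot 3}}{7}\right) = \left(4 + 4\right) 5 \left(- \frac{2}{7} + \frac{\sqrt{2 + \frac{15}{4}}}{7}\right) = 8 \cdot 5 \left(- \frac{2}{7} + \frac{\sqrt{\frac{23}{4}}}{7}\right) = 40 \left(- \frac{2}{7} + \frac{\frac{1}{2} \sqrt{23}}{7}\right) = 40 \left(- \frac{2}{7} + \frac{\sqrt{23}}{14}\right) = - \frac{80}{7} + \frac{20 \sqrt{23}}{7}$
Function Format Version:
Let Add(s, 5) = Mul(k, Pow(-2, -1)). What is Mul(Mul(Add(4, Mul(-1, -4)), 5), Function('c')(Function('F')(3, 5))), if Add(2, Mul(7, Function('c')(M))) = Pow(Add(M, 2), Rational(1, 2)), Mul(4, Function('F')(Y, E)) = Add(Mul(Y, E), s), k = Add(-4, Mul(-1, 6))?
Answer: Add(Rational(-80, 7), Mul(Rational(20, 7), Pow(23, Rational(1, 2)))) ≈ 2.2738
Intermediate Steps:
k = -10 (k = Add(-4, -6) = -10)
s = 0 (s = Add(-5, Mul(-10, Pow(-2, -1))) = Add(-5, Mul(-10, Rational(-1, 2))) = Add(-5, 5) = 0)
Function('F')(Y, E) = Mul(Rational(1, 4), E, Y) (Function('F')(Y, E) = Mul(Rational(1, 4), Add(Mul(Y, E), 0)) = Mul(Rational(1, 4), Add(Mul(E, Y), 0)) = Mul(Rational(1, 4), Mul(E, Y)) = Mul(Rational(1, 4), E, Y))
Function('c')(M) = Add(Rational(-2, 7), Mul(Rational(1, 7), Pow(Add(2, M), Rational(1, 2)))) (Function('c')(M) = Add(Rational(-2, 7), Mul(Rational(1, 7), Pow(Add(M, 2), Rational(1, 2)))) = Add(Rational(-2, 7), Mul(Rational(1, 7), Pow(Add(2, M), Rational(1, 2)))))
Mul(Mul(Add(4, Mul(-1, -4)), 5), Function('c')(Function('F')(3, 5))) = Mul(Mul(Add(4, Mul(-1, -4)), 5), Add(Rational(-2, 7), Mul(Rational(1, 7), Pow(Add(2, Mul(Rational(1, 4), 5, 3)), Rational(1, 2))))) = Mul(Mul(Add(4, 4), 5), Add(Rational(-2, 7), Mul(Rational(1, 7), Pow(Add(2, Rational(15, 4)), Rational(1, 2))))) = Mul(Mul(8, 5), Add(Rational(-2, 7), Mul(Rational(1, 7), Pow(Rational(23, 4), Rational(1, 2))))) = Mul(40, Add(Rational(-2, 7), Mul(Rational(1, 7), Mul(Rational(1, 2), Pow(23, Rational(1, 2)))))) = Mul(40, Add(Rational(-2, 7), Mul(Rational(1, 14), Pow(23, Rational(1, 2))))) = Add(Rational(-80, 7), Mul(Rational(20, 7), Pow(23, Rational(1, 2))))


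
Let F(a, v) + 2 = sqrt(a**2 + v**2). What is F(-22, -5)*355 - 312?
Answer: -1022 + 355*sqrt(509) ≈ 6987.2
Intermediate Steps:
F(a, v) = -2 + sqrt(a**2 + v**2)
F(-22, -5)*355 - 312 = (-2 + sqrt((-22)**2 + (-5)**2))*355 - 312 = (-2 + sqrt(484 + 25))*355 - 312 = (-2 + sqrt(509))*355 - 312 = (-710 + 355*sqrt(509)) - 312 = -1022 + 355*sqrt(509)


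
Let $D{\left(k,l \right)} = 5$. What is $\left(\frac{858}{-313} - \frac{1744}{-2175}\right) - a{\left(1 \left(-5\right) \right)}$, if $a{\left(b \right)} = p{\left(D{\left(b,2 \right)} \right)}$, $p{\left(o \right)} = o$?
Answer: $- \frac{4724153}{680775} \approx -6.9394$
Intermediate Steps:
$a{\left(b \right)} = 5$
$\left(\frac{858}{-313} - \frac{1744}{-2175}\right) - a{\left(1 \left(-5\right) \right)} = \left(\frac{858}{-313} - \frac{1744}{-2175}\right) - 5 = \left(858 \left(- \frac{1}{313}\right) - - \frac{1744}{2175}\right) - 5 = \left(- \frac{858}{313} + \frac{1744}{2175}\right) - 5 = - \frac{1320278}{680775} - 5 = - \frac{4724153}{680775}$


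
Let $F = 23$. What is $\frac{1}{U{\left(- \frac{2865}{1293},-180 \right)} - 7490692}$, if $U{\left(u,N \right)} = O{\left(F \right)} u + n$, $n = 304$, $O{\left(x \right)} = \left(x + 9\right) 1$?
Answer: $- \frac{431}{3228387788} \approx -1.335 \cdot 10^{-7}$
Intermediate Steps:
$O{\left(x \right)} = 9 + x$ ($O{\left(x \right)} = \left(9 + x\right) 1 = 9 + x$)
$U{\left(u,N \right)} = 304 + 32 u$ ($U{\left(u,N \right)} = \left(9 + 23\right) u + 304 = 32 u + 304 = 304 + 32 u$)
$\frac{1}{U{\left(- \frac{2865}{1293},-180 \right)} - 7490692} = \frac{1}{\left(304 + 32 \left(- \frac{2865}{1293}\right)\right) - 7490692} = \frac{1}{\left(304 + 32 \left(\left(-2865\right) \frac{1}{1293}\right)\right) - 7490692} = \frac{1}{\left(304 + 32 \left(- \frac{955}{431}\right)\right) - 7490692} = \frac{1}{\left(304 - \frac{30560}{431}\right) - 7490692} = \frac{1}{\frac{100464}{431} - 7490692} = \frac{1}{- \frac{3228387788}{431}} = - \frac{431}{3228387788}$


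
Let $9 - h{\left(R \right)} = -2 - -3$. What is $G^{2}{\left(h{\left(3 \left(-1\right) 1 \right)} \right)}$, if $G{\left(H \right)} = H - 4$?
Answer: $16$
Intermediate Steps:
$h{\left(R \right)} = 8$ ($h{\left(R \right)} = 9 - \left(-2 - -3\right) = 9 - \left(-2 + 3\right) = 9 - 1 = 8$)
$G{\left(H \right)} = -4 + H$ ($G{\left(H \right)} = H - 4 = -4 + H$)
$G^{2}{\left(h{\left(3 \left(-1\right) 1 \right)} \right)} = \left(-4 + 8\right)^{2} = 4^{2} = 16$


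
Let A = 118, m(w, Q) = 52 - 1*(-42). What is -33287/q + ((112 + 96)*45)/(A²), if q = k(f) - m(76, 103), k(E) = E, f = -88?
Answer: 116297927/633542 ≈ 183.57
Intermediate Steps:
m(w, Q) = 94 (m(w, Q) = 52 + 42 = 94)
q = -182 (q = -88 - 1*94 = -88 - 94 = -182)
-33287/q + ((112 + 96)*45)/(A²) = -33287/(-182) + ((112 + 96)*45)/(118²) = -33287*(-1/182) + (208*45)/13924 = 33287/182 + 9360*(1/13924) = 33287/182 + 2340/3481 = 116297927/633542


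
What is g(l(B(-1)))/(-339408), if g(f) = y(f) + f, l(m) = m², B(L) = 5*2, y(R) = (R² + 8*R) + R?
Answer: -1375/42426 ≈ -0.032409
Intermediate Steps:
y(R) = R² + 9*R
B(L) = 10
g(f) = f + f*(9 + f) (g(f) = f*(9 + f) + f = f + f*(9 + f))
g(l(B(-1)))/(-339408) = (10²*(10 + 10²))/(-339408) = (100*(10 + 100))*(-1/339408) = (100*110)*(-1/339408) = 11000*(-1/339408) = -1375/42426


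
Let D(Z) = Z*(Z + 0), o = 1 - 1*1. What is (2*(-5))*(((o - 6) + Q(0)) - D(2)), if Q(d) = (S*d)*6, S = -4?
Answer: 100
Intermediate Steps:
Q(d) = -24*d (Q(d) = -4*d*6 = -24*d)
o = 0 (o = 1 - 1 = 0)
D(Z) = Z**2 (D(Z) = Z*Z = Z**2)
(2*(-5))*(((o - 6) + Q(0)) - D(2)) = (2*(-5))*(((0 - 6) - 24*0) - 1*2**2) = -10*((-6 + 0) - 1*4) = -10*(-6 - 4) = -10*(-10) = 100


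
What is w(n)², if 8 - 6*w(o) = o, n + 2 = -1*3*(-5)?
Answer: 25/36 ≈ 0.69444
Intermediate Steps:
n = 13 (n = -2 - 1*3*(-5) = -2 - 3*(-5) = -2 + 15 = 13)
w(o) = 4/3 - o/6
w(n)² = (4/3 - ⅙*13)² = (4/3 - 13/6)² = (-⅚)² = 25/36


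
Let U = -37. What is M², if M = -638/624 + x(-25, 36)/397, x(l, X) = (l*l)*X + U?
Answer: 47359350166969/15342290496 ≈ 3086.9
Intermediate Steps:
x(l, X) = -37 + X*l² (x(l, X) = (l*l)*X - 37 = l²*X - 37 = X*l² - 37 = -37 + X*l²)
M = 6881813/123864 (M = -638/624 + (-37 + 36*(-25)²)/397 = -638*1/624 + (-37 + 36*625)*(1/397) = -319/312 + (-37 + 22500)*(1/397) = -319/312 + 22463*(1/397) = -319/312 + 22463/397 = 6881813/123864 ≈ 55.559)
M² = (6881813/123864)² = 47359350166969/15342290496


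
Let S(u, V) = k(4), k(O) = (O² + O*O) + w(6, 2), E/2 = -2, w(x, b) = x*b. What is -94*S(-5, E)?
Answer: -4136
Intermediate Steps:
w(x, b) = b*x
E = -4 (E = 2*(-2) = -4)
k(O) = 12 + 2*O² (k(O) = (O² + O*O) + 2*6 = (O² + O²) + 12 = 2*O² + 12 = 12 + 2*O²)
S(u, V) = 44 (S(u, V) = 12 + 2*4² = 12 + 2*16 = 12 + 32 = 44)
-94*S(-5, E) = -94*44 = -4136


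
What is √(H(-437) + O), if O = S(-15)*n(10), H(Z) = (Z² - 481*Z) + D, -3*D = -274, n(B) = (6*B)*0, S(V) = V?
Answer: 2*√902829/3 ≈ 633.45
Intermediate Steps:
n(B) = 0
D = 274/3 (D = -⅓*(-274) = 274/3 ≈ 91.333)
H(Z) = 274/3 + Z² - 481*Z (H(Z) = (Z² - 481*Z) + 274/3 = 274/3 + Z² - 481*Z)
O = 0 (O = -15*0 = 0)
√(H(-437) + O) = √((274/3 + (-437)² - 481*(-437)) + 0) = √((274/3 + 190969 + 210197) + 0) = √(1203772/3 + 0) = √(1203772/3) = 2*√902829/3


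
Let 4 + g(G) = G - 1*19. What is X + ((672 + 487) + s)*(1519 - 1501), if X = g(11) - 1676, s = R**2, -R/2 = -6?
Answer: 21766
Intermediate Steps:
R = 12 (R = -2*(-6) = 12)
g(G) = -23 + G (g(G) = -4 + (G - 1*19) = -4 + (G - 19) = -4 + (-19 + G) = -23 + G)
s = 144 (s = 12**2 = 144)
X = -1688 (X = (-23 + 11) - 1676 = -12 - 1676 = -1688)
X + ((672 + 487) + s)*(1519 - 1501) = -1688 + ((672 + 487) + 144)*(1519 - 1501) = -1688 + (1159 + 144)*18 = -1688 + 1303*18 = -1688 + 23454 = 21766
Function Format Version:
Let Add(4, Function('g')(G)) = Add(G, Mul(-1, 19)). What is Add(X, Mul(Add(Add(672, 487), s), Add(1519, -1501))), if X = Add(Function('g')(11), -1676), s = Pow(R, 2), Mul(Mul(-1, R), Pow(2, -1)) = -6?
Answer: 21766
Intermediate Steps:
R = 12 (R = Mul(-2, -6) = 12)
Function('g')(G) = Add(-23, G) (Function('g')(G) = Add(-4, Add(G, Mul(-1, 19))) = Add(-4, Add(G, -19)) = Add(-4, Add(-19, G)) = Add(-23, G))
s = 144 (s = Pow(12, 2) = 144)
X = -1688 (X = Add(Add(-23, 11), -1676) = Add(-12, -1676) = -1688)
Add(X, Mul(Add(Add(672, 487), s), Add(1519, -1501))) = Add(-1688, Mul(Add(Add(672, 487), 144), Add(1519, -1501))) = Add(-1688, Mul(Add(1159, 144), 18)) = Add(-1688, Mul(1303, 18)) = Add(-1688, 23454) = 21766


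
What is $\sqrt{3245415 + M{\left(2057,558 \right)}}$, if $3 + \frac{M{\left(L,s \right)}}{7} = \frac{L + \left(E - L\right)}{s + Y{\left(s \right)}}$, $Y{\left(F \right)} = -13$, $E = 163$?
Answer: $\frac{\sqrt{963963774695}}{545} \approx 1801.5$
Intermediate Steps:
$M{\left(L,s \right)} = -21 + \frac{1141}{-13 + s}$ ($M{\left(L,s \right)} = -21 + 7 \frac{L - \left(-163 + L\right)}{s - 13} = -21 + 7 \frac{163}{-13 + s} = -21 + \frac{1141}{-13 + s}$)
$\sqrt{3245415 + M{\left(2057,558 \right)}} = \sqrt{3245415 + \frac{7 \left(202 - 1674\right)}{-13 + 558}} = \sqrt{3245415 + \frac{7 \left(202 - 1674\right)}{545}} = \sqrt{3245415 + 7 \cdot \frac{1}{545} \left(-1472\right)} = \sqrt{3245415 - \frac{10304}{545}} = \sqrt{\frac{1768740871}{545}} = \frac{\sqrt{963963774695}}{545}$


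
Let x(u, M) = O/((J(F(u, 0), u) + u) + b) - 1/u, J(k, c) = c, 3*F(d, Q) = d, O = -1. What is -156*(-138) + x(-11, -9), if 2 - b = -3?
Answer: 4025764/187 ≈ 21528.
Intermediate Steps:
b = 5 (b = 2 - 1*(-3) = 2 + 3 = 5)
F(d, Q) = d/3
x(u, M) = -1/u - 1/(5 + 2*u) (x(u, M) = -1/((u + u) + 5) - 1/u = -1/(2*u + 5) - 1/u = -1/(5 + 2*u) - 1/u = -1/u - 1/(5 + 2*u))
-156*(-138) + x(-11, -9) = -156*(-138) + (-5 - 3*(-11))/((-11)*(5 + 2*(-11))) = 21528 - (-5 + 33)/(11*(5 - 22)) = 21528 - 1/11*28/(-17) = 21528 - 1/11*(-1/17)*28 = 21528 + 28/187 = 4025764/187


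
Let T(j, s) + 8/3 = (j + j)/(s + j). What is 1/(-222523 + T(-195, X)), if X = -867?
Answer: -177/39386978 ≈ -4.4939e-6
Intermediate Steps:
T(j, s) = -8/3 + 2*j/(j + s) (T(j, s) = -8/3 + (j + j)/(s + j) = -8/3 + (2*j)/(j + s) = -8/3 + 2*j/(j + s))
1/(-222523 + T(-195, X)) = 1/(-222523 + 2*(-1*(-195) - 4*(-867))/(3*(-195 - 867))) = 1/(-222523 + (⅔)*(195 + 3468)/(-1062)) = 1/(-222523 + (⅔)*(-1/1062)*3663) = 1/(-222523 - 407/177) = 1/(-39386978/177) = -177/39386978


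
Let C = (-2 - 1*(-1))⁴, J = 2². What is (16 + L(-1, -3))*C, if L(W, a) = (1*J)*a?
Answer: 4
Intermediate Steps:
J = 4
C = 1 (C = (-2 + 1)⁴ = (-1)⁴ = 1)
L(W, a) = 4*a (L(W, a) = (1*4)*a = 4*a)
(16 + L(-1, -3))*C = (16 + 4*(-3))*1 = (16 - 12)*1 = 4*1 = 4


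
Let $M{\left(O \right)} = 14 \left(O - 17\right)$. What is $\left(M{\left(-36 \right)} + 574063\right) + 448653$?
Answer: $1021974$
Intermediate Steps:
$M{\left(O \right)} = -238 + 14 O$ ($M{\left(O \right)} = 14 \left(-17 + O\right) = -238 + 14 O$)
$\left(M{\left(-36 \right)} + 574063\right) + 448653 = \left(\left(-238 + 14 \left(-36\right)\right) + 574063\right) + 448653 = \left(\left(-238 - 504\right) + 574063\right) + 448653 = \left(-742 + 574063\right) + 448653 = 573321 + 448653 = 1021974$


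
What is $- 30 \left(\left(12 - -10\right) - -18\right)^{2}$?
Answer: $-48000$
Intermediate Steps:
$- 30 \left(\left(12 - -10\right) - -18\right)^{2} = - 30 \left(\left(12 + 10\right) + 18\right)^{2} = - 30 \left(22 + 18\right)^{2} = - 30 \cdot 40^{2} = \left(-30\right) 1600 = -48000$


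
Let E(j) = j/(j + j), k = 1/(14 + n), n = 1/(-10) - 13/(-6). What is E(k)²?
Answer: ¼ ≈ 0.25000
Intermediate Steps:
n = 31/15 (n = 1*(-⅒) - 13*(-⅙) = -⅒ + 13/6 = 31/15 ≈ 2.0667)
k = 15/241 (k = 1/(14 + 31/15) = 1/(241/15) = 15/241 ≈ 0.062241)
E(j) = ½ (E(j) = j/((2*j)) = j*(1/(2*j)) = ½)
E(k)² = (½)² = ¼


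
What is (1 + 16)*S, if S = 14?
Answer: 238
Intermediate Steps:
(1 + 16)*S = (1 + 16)*14 = 17*14 = 238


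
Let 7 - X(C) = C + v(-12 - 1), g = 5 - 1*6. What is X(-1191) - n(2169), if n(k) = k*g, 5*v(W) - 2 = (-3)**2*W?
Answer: 3390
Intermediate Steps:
v(W) = 2/5 + 9*W/5 (v(W) = 2/5 + ((-3)**2*W)/5 = 2/5 + (9*W)/5 = 2/5 + 9*W/5)
g = -1 (g = 5 - 6 = -1)
X(C) = 30 - C (X(C) = 7 - (C + (2/5 + 9*(-12 - 1)/5)) = 7 - (C + (2/5 + (9/5)*(-13))) = 7 - (C + (2/5 - 117/5)) = 7 - (C - 23) = 7 - (-23 + C) = 7 + (23 - C) = 30 - C)
n(k) = -k (n(k) = k*(-1) = -k)
X(-1191) - n(2169) = (30 - 1*(-1191)) - (-1)*2169 = (30 + 1191) - 1*(-2169) = 1221 + 2169 = 3390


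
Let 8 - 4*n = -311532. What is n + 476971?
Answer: 554856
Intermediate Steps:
n = 77885 (n = 2 - 1/4*(-311532) = 2 + 77883 = 77885)
n + 476971 = 77885 + 476971 = 554856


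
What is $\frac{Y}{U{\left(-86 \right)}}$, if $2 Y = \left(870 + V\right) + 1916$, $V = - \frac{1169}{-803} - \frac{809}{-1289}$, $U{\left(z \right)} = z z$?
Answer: $\frac{1442926565}{7655355532} \approx 0.18849$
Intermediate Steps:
$U{\left(z \right)} = z^{2}$
$V = \frac{2156468}{1035067}$ ($V = \left(-1169\right) \left(- \frac{1}{803}\right) - - \frac{809}{1289} = \frac{1169}{803} + \frac{809}{1289} = \frac{2156468}{1035067} \approx 2.0834$)
$Y = \frac{1442926565}{1035067}$ ($Y = \frac{\left(870 + \frac{2156468}{1035067}\right) + 1916}{2} = \frac{\frac{902664758}{1035067} + 1916}{2} = \frac{1}{2} \cdot \frac{2885853130}{1035067} = \frac{1442926565}{1035067} \approx 1394.0$)
$\frac{Y}{U{\left(-86 \right)}} = \frac{1442926565}{1035067 \left(-86\right)^{2}} = \frac{1442926565}{1035067 \cdot 7396} = \frac{1442926565}{1035067} \cdot \frac{1}{7396} = \frac{1442926565}{7655355532}$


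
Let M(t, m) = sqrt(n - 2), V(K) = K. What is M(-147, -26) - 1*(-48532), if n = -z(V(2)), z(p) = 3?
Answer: 48532 + I*sqrt(5) ≈ 48532.0 + 2.2361*I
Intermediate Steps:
n = -3 (n = -1*3 = -3)
M(t, m) = I*sqrt(5) (M(t, m) = sqrt(-3 - 2) = sqrt(-5) = I*sqrt(5))
M(-147, -26) - 1*(-48532) = I*sqrt(5) - 1*(-48532) = I*sqrt(5) + 48532 = 48532 + I*sqrt(5)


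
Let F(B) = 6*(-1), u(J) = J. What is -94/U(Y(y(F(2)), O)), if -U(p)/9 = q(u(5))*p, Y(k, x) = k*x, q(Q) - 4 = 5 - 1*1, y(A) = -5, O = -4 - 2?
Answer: 47/1080 ≈ 0.043519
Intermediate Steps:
F(B) = -6
O = -6
q(Q) = 8 (q(Q) = 4 + (5 - 1*1) = 4 + (5 - 1) = 4 + 4 = 8)
U(p) = -72*p
-94/U(Y(y(F(2)), O)) = -94/((-(-360)*(-6))) = -94/((-72*30)) = -94/(-2160) = -94*(-1/2160) = 47/1080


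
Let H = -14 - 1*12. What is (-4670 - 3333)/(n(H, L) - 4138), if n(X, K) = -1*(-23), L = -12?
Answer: 8003/4115 ≈ 1.9448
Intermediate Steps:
H = -26 (H = -14 - 12 = -26)
n(X, K) = 23
(-4670 - 3333)/(n(H, L) - 4138) = (-4670 - 3333)/(23 - 4138) = -8003/(-4115) = -8003*(-1/4115) = 8003/4115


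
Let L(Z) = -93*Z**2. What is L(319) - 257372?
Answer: -9721145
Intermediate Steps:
L(319) - 257372 = -93*319**2 - 257372 = -93*101761 - 257372 = -9463773 - 257372 = -9721145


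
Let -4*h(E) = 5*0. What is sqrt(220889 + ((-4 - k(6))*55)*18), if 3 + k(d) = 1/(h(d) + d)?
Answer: sqrt(219734) ≈ 468.76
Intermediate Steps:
h(E) = 0 (h(E) = -5*0/4 = -1/4*0 = 0)
k(d) = -3 + 1/d (k(d) = -3 + 1/(0 + d) = -3 + 1/d)
sqrt(220889 + ((-4 - k(6))*55)*18) = sqrt(220889 + ((-4 - (-3 + 1/6))*55)*18) = sqrt(220889 + ((-4 - 1*(-17/6))*55)*18) = sqrt(220889 + ((-4 + 17/6)*55)*18) = sqrt(220889 - 7/6*55*18) = sqrt(220889 - 385/6*18) = sqrt(220889 - 1155) = sqrt(219734)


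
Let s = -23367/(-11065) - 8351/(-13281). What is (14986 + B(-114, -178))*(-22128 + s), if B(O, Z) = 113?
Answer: -16364302415644274/48984755 ≈ -3.3407e+8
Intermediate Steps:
s = 402740942/146954265 (s = -23367*(-1/11065) - 8351*(-1/13281) = 23367/11065 + 8351/13281 = 402740942/146954265 ≈ 2.7406)
(14986 + B(-114, -178))*(-22128 + s) = (14986 + 113)*(-22128 + 402740942/146954265) = 15099*(-3251401234978/146954265) = -16364302415644274/48984755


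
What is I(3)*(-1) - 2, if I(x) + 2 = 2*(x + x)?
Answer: -12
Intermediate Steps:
I(x) = -2 + 4*x (I(x) = -2 + 2*(x + x) = -2 + 2*(2*x) = -2 + 4*x)
I(3)*(-1) - 2 = (-2 + 4*3)*(-1) - 2 = (-2 + 12)*(-1) - 2 = 10*(-1) - 2 = -10 - 2 = -12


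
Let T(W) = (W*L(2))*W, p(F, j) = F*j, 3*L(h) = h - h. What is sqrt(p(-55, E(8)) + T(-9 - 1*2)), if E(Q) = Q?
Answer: 2*I*sqrt(110) ≈ 20.976*I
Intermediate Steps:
L(h) = 0 (L(h) = (h - h)/3 = (1/3)*0 = 0)
T(W) = 0 (T(W) = (W*0)*W = 0*W = 0)
sqrt(p(-55, E(8)) + T(-9 - 1*2)) = sqrt(-55*8 + 0) = sqrt(-440 + 0) = sqrt(-440) = 2*I*sqrt(110)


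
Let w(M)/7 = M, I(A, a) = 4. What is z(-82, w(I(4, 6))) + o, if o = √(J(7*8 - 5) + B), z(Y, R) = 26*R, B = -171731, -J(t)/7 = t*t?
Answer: 728 + I*√189938 ≈ 728.0 + 435.82*I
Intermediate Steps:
J(t) = -7*t² (J(t) = -7*t*t = -7*t²)
w(M) = 7*M
o = I*√189938 (o = √(-7*(7*8 - 5)² - 171731) = √(-7*(56 - 5)² - 171731) = √(-7*51² - 171731) = √(-7*2601 - 171731) = √(-18207 - 171731) = √(-189938) = I*√189938 ≈ 435.82*I)
z(-82, w(I(4, 6))) + o = 26*(7*4) + I*√189938 = 26*28 + I*√189938 = 728 + I*√189938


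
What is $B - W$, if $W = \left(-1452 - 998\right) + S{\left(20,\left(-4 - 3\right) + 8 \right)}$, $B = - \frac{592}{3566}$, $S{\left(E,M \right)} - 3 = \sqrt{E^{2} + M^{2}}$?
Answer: $\frac{4362705}{1783} - \sqrt{401} \approx 2426.8$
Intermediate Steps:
$S{\left(E,M \right)} = 3 + \sqrt{E^{2} + M^{2}}$
$B = - \frac{296}{1783}$ ($B = \left(-592\right) \frac{1}{3566} = - \frac{296}{1783} \approx -0.16601$)
$W = -2447 + \sqrt{401}$ ($W = \left(-1452 - 998\right) + \left(3 + \sqrt{20^{2} + \left(\left(-4 - 3\right) + 8\right)^{2}}\right) = -2450 + \left(3 + \sqrt{400 + \left(-7 + 8\right)^{2}}\right) = -2450 + \left(3 + \sqrt{400 + 1^{2}}\right) = -2450 + \left(3 + \sqrt{400 + 1}\right) = -2450 + \left(3 + \sqrt{401}\right) = -2447 + \sqrt{401} \approx -2427.0$)
$B - W = - \frac{296}{1783} - \left(-2447 + \sqrt{401}\right) = - \frac{296}{1783} + \left(2447 - \sqrt{401}\right) = \frac{4362705}{1783} - \sqrt{401}$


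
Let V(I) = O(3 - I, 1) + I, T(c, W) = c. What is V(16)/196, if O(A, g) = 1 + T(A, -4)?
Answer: 1/49 ≈ 0.020408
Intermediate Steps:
O(A, g) = 1 + A
V(I) = 4 (V(I) = (1 + (3 - I)) + I = (4 - I) + I = 4)
V(16)/196 = 4/196 = 4*(1/196) = 1/49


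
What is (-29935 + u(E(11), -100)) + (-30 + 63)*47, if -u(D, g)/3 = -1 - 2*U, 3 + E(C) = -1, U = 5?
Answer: -28351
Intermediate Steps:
E(C) = -4 (E(C) = -3 - 1 = -4)
u(D, g) = 33 (u(D, g) = -3*(-1 - 2*5) = -3*(-1 - 10) = -3*(-11) = 33)
(-29935 + u(E(11), -100)) + (-30 + 63)*47 = (-29935 + 33) + (-30 + 63)*47 = -29902 + 33*47 = -29902 + 1551 = -28351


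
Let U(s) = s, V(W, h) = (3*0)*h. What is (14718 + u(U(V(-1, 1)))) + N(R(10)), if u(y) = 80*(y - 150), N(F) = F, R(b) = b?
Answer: 2728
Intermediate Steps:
V(W, h) = 0 (V(W, h) = 0*h = 0)
u(y) = -12000 + 80*y (u(y) = 80*(-150 + y) = -12000 + 80*y)
(14718 + u(U(V(-1, 1)))) + N(R(10)) = (14718 + (-12000 + 80*0)) + 10 = (14718 + (-12000 + 0)) + 10 = (14718 - 12000) + 10 = 2718 + 10 = 2728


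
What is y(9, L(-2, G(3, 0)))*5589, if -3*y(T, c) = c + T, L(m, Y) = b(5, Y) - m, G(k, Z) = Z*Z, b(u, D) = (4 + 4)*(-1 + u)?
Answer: -80109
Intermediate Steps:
b(u, D) = -8 + 8*u (b(u, D) = 8*(-1 + u) = -8 + 8*u)
G(k, Z) = Z²
L(m, Y) = 32 - m (L(m, Y) = (-8 + 8*5) - m = (-8 + 40) - m = 32 - m)
y(T, c) = -T/3 - c/3 (y(T, c) = -(c + T)/3 = -(T + c)/3 = -T/3 - c/3)
y(9, L(-2, G(3, 0)))*5589 = (-⅓*9 - (32 - 1*(-2))/3)*5589 = (-3 - (32 + 2)/3)*5589 = (-3 - ⅓*34)*5589 = (-3 - 34/3)*5589 = -43/3*5589 = -80109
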